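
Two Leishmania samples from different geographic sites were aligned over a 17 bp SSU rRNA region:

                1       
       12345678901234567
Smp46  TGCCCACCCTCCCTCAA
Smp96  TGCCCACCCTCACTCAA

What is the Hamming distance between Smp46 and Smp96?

1

A single mismatch occurs at site 12 (C→A).
That gives 1 mismatch out of 17 aligned sites, so the Hamming distance is 1.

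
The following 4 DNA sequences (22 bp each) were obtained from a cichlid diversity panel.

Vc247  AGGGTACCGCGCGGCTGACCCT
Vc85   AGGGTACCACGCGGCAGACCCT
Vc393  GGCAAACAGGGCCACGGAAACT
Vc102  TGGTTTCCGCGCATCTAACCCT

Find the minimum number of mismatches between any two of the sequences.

Pairwise Hamming distances:
  Vc247 vs Vc85: 2
  Vc247 vs Vc393: 11
  Vc247 vs Vc102: 6
  Vc85 vs Vc393: 12
  Vc85 vs Vc102: 8
  Vc393 vs Vc102: 13
The smallest is 2, between Vc247 and Vc85.

2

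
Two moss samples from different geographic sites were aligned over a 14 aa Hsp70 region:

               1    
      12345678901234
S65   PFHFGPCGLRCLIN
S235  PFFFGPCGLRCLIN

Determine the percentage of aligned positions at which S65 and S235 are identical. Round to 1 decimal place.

A single mismatch occurs at site 3 (H/F).
13 of the 14 sites match, so the percent identity is 13/14 × 100 = 92.9%.

92.9%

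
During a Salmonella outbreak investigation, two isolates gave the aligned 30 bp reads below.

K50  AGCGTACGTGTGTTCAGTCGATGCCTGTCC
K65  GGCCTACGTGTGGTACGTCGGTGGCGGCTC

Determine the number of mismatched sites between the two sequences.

10

Mismatches occur at site 1 (A↔G), site 4 (G↔C), site 13 (T↔G), site 15 (C↔A), site 16 (A↔C), site 21 (A↔G), site 24 (C↔G), site 26 (T↔G), site 28 (T↔C), site 29 (C↔T).
That gives 10 mismatches out of 30 aligned sites, so the Hamming distance is 10.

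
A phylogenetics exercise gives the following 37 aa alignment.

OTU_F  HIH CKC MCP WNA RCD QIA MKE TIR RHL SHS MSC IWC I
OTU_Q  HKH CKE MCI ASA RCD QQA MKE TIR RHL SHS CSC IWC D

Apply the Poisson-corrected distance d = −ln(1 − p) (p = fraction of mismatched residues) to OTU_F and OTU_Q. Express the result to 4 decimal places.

0.2436

Mismatches occur at site 2 (I→K), site 6 (C→E), site 9 (P→I), site 10 (W→A), site 11 (N→S), site 17 (I→Q), site 31 (M→C), site 37 (I→D).
p = 8/37 = 0.216216.
d = −ln(1 − 0.216216) = −ln(0.783784) = 0.2436.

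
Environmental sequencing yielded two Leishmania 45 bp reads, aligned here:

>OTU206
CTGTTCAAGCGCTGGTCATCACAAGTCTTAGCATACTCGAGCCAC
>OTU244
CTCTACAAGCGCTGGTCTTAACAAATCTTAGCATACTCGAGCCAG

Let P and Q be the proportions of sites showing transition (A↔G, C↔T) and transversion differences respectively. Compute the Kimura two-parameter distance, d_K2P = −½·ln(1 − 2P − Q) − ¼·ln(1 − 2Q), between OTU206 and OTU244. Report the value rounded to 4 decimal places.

Mismatches occur at site 3 (G/C, transversion), site 5 (T/A, transversion), site 18 (A/T, transversion), site 20 (C/A, transversion), site 25 (G/A, transition), site 45 (C/G, transversion).
Of the 6 differences, 1 transition and 5 transversions over 45 sites: P = 1/45 = 0.022222, Q = 5/45 = 0.111111.
d = −0.5·ln(0.844445) − 0.25·ln(0.777778) = −0.5·(-0.169076) − 0.25·(-0.251314) = 0.1474.

0.1474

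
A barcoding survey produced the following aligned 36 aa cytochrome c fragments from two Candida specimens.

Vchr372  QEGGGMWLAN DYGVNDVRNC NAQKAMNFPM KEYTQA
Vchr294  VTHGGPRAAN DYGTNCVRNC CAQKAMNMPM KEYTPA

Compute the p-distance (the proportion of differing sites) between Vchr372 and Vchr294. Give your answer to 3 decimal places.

0.306

Differing sites — 1:Q/V; 2:E/T; 3:G/H; 6:M/P; 7:W/R; 8:L/A; 14:V/T; 16:D/C; 21:N/C; 28:F/M; 35:Q/P.
There are 11 differences over 36 sites, so p = 11/36 = 0.306.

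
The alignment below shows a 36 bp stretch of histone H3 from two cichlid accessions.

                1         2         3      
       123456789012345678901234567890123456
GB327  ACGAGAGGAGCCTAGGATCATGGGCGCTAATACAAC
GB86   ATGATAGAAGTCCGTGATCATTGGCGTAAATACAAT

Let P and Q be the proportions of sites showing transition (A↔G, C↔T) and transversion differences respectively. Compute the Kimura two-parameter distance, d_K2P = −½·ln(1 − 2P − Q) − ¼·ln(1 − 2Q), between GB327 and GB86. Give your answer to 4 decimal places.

The sequences differ at positions 2 (C/T, transition), 5 (G/T, transversion), 8 (G/A, transition), 11 (C/T, transition), 13 (T/C, transition), 14 (A/G, transition), 15 (G/T, transversion), 22 (G/T, transversion), 27 (C/T, transition), 28 (T/A, transversion), 36 (C/T, transition).
Of the 11 differences, 7 transitions and 4 transversions over 36 sites: P = 7/36 = 0.194444, Q = 4/36 = 0.111111.
d = −0.5·ln(0.500001) − 0.25·ln(0.777778) = −0.5·(-0.693145) − 0.25·(-0.251314) = 0.4094.

0.4094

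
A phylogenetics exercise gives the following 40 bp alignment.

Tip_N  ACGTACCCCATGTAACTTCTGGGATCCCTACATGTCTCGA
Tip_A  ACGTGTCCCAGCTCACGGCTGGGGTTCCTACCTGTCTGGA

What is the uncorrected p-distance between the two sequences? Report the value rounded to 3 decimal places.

The sequences differ at positions 5 (A/G), 6 (C/T), 11 (T/G), 12 (G/C), 14 (A/C), 17 (T/G), 18 (T/G), 24 (A/G), 26 (C/T), 32 (A/C), 38 (C/G).
There are 11 differences over 40 sites, so p = 11/40 = 0.275.

0.275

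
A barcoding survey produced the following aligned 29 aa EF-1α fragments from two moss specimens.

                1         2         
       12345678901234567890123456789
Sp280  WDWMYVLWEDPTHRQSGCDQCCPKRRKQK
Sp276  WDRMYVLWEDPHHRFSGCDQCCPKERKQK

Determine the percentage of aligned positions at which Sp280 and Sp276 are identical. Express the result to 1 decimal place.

Differing sites — 3:W/R; 12:T/H; 15:Q/F; 25:R/E.
25 of the 29 sites match, so the percent identity is 25/29 × 100 = 86.2%.

86.2%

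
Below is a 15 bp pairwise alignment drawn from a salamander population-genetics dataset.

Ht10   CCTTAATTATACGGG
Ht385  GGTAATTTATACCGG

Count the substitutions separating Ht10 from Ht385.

5

The sequences differ at positions 1 (C/G), 2 (C/G), 4 (T/A), 6 (A/T), 13 (G/C).
That gives 5 mismatches out of 15 aligned sites, so the Hamming distance is 5.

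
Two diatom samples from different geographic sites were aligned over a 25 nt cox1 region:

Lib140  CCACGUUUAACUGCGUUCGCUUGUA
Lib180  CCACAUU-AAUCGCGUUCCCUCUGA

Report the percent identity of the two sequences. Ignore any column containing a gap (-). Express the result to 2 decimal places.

Excluding the 1 gap column leaves 24 comparable sites.
Mismatches occur at site 5 (G↔A), site 11 (C↔U), site 12 (U↔C), site 19 (G↔C), site 22 (U↔C), site 23 (G↔U), site 24 (U↔G).
17 of the 24 comparable sites match, so the percent identity is 17/24 × 100 = 70.83%.

70.83%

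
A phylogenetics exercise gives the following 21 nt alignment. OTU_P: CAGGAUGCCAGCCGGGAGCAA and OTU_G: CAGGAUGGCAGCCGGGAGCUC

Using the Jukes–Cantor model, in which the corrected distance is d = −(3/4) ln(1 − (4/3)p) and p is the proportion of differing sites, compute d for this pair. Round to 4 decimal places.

0.1585

The sequences differ at positions 8 (C/G), 20 (A/U), 21 (A/C).
p = 3/21 = 0.142857.
d = −0.75 · ln(1 − (4/3)·0.142857) = −0.75 · ln(0.809524) = −0.75 · (-0.211309) = 0.1585.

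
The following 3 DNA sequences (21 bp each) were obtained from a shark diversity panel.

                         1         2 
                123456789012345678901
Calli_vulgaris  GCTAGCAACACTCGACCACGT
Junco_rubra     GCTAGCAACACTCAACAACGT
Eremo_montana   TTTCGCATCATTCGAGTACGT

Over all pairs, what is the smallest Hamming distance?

Pairwise Hamming distances:
  Calli_vulgaris vs Junco_rubra: 2
  Calli_vulgaris vs Eremo_montana: 7
  Junco_rubra vs Eremo_montana: 8
The smallest is 2, between Calli_vulgaris and Junco_rubra.

2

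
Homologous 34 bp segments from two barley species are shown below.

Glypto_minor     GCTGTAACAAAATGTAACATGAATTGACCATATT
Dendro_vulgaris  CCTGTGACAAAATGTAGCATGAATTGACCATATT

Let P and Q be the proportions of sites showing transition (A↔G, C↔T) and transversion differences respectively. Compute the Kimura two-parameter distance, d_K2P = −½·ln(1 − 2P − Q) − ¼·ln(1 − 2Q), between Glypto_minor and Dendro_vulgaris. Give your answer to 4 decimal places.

0.0947

The sequences differ at positions 1 (G/C, transversion), 6 (A/G, transition), 17 (A/G, transition).
Of the 3 differences, 2 transitions and 1 transversion over 34 sites: P = 2/34 = 0.058824, Q = 1/34 = 0.029412.
d = −0.5·ln(0.852940) − 0.25·ln(0.941176) = −0.5·(-0.159066) − 0.25·(-0.060625) = 0.0947.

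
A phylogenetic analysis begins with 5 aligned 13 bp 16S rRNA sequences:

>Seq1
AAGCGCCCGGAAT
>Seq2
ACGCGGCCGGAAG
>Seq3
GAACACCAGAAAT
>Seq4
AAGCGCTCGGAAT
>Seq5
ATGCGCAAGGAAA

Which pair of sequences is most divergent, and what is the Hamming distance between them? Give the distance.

Pairwise Hamming distances:
  Seq1 vs Seq2: 3
  Seq1 vs Seq3: 5
  Seq1 vs Seq4: 1
  Seq1 vs Seq5: 4
  Seq2 vs Seq3: 8
  Seq2 vs Seq4: 4
  Seq2 vs Seq5: 5
  Seq3 vs Seq4: 6
  Seq3 vs Seq5: 7
  Seq4 vs Seq5: 4
The largest is 8, between Seq2 and Seq3.

8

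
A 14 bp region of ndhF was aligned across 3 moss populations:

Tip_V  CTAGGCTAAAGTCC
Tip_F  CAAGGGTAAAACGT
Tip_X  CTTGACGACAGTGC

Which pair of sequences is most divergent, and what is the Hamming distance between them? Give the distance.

9

Pairwise Hamming distances:
  Tip_V vs Tip_F: 6
  Tip_V vs Tip_X: 5
  Tip_F vs Tip_X: 9
The largest is 9, between Tip_F and Tip_X.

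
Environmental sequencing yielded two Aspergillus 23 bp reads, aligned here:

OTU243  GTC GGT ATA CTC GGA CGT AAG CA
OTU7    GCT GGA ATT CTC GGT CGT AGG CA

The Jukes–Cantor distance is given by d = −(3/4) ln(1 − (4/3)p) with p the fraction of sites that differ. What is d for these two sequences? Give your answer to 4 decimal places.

0.3206

Differing sites — 2:T/C; 3:C/T; 6:T/A; 9:A/T; 15:A/T; 20:A/G.
p = 6/23 = 0.260870.
d = −0.75 · ln(1 − (4/3)·0.260870) = −0.75 · ln(0.652173) = −0.75 · (-0.427445) = 0.3206.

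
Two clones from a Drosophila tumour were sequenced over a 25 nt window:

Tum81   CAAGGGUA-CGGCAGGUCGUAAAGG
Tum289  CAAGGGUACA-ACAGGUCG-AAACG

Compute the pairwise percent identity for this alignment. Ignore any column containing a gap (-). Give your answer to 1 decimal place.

Excluding the 3 gap columns leaves 22 comparable sites.
Mismatches occur at site 10 (C→A), site 12 (G→A), site 24 (G→C).
19 of the 22 comparable sites match, so the percent identity is 19/22 × 100 = 86.4%.

86.4%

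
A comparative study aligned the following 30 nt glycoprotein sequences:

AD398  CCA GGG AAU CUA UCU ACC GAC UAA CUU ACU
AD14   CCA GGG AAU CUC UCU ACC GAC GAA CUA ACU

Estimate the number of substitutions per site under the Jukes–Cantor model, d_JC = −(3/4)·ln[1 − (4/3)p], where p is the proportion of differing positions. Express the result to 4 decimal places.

Differing sites — 12:A/C; 22:U/G; 27:U/A.
p = 3/30 = 0.100000.
d = −0.75 · ln(1 − (4/3)·0.100000) = −0.75 · ln(0.866667) = −0.75 · (-0.143100) = 0.1073.

0.1073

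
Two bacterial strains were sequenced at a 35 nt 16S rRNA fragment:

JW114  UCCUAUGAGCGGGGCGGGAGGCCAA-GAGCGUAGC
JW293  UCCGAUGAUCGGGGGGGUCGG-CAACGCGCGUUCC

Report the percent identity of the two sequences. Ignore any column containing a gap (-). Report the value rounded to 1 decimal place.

75.8%

Excluding the 2 gap columns leaves 33 comparable sites.
Differing sites — 4:U/G; 9:G/U; 15:C/G; 18:G/U; 19:A/C; 28:A/C; 33:A/U; 34:G/C.
25 of the 33 comparable sites match, so the percent identity is 25/33 × 100 = 75.8%.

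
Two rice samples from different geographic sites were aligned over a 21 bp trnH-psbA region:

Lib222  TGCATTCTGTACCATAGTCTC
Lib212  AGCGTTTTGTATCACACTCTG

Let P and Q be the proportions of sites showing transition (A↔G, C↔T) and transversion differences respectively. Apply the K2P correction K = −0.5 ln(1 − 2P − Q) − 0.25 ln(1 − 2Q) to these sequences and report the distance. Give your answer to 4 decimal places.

0.4551

Mismatches occur at site 1 (T↔A, transversion), site 4 (A↔G, transition), site 7 (C↔T, transition), site 12 (C↔T, transition), site 15 (T↔C, transition), site 17 (G↔C, transversion), site 21 (C↔G, transversion).
Of the 7 differences, 4 transitions and 3 transversions over 21 sites: P = 4/21 = 0.190476, Q = 3/21 = 0.142857.
d = −0.5·ln(0.476191) − 0.25·ln(0.714286) = −0.5·(-0.741936) − 0.25·(-0.336472) = 0.4551.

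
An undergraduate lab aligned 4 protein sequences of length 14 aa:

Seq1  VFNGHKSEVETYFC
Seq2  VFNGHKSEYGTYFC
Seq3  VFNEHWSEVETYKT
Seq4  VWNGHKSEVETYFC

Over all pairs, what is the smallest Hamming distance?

1

Pairwise Hamming distances:
  Seq1 vs Seq2: 2
  Seq1 vs Seq3: 4
  Seq1 vs Seq4: 1
  Seq2 vs Seq3: 6
  Seq2 vs Seq4: 3
  Seq3 vs Seq4: 5
The smallest is 1, between Seq1 and Seq4.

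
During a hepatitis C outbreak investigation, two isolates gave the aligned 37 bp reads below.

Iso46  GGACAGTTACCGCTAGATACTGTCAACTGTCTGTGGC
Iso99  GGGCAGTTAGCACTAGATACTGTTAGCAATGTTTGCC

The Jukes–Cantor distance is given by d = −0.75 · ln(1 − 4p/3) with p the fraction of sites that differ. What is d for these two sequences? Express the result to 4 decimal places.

0.3351

Differing sites — 3:A/G; 10:C/G; 12:G/A; 24:C/T; 26:A/G; 28:T/A; 29:G/A; 31:C/G; 33:G/T; 36:G/C.
p = 10/37 = 0.270270.
d = −0.75 · ln(1 − (4/3)·0.270270) = −0.75 · ln(0.639640) = −0.75 · (-0.446850) = 0.3351.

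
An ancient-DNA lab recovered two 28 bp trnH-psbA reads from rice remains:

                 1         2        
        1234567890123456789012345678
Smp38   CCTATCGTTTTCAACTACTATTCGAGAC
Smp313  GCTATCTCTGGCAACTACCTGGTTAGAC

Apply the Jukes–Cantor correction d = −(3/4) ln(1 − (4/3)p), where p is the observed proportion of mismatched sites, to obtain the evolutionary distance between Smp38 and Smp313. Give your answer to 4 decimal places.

The sequences differ at positions 1 (C/G), 7 (G/T), 8 (T/C), 10 (T/G), 11 (T/G), 19 (T/C), 20 (A/T), 21 (T/G), 22 (T/G), 23 (C/T), 24 (G/T).
p = 11/28 = 0.392857.
d = −0.75 · ln(1 − (4/3)·0.392857) = −0.75 · ln(0.476191) = −0.75 · (-0.741936) = 0.5565.

0.5565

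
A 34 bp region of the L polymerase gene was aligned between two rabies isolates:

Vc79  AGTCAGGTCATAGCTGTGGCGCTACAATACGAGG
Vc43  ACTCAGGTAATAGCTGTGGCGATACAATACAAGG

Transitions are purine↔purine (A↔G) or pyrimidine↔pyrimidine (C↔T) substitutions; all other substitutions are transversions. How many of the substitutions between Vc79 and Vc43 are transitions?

Mismatches occur at site 2 (G↔C, transversion), site 9 (C↔A, transversion), site 22 (C↔A, transversion), site 31 (G↔A, transition).
Of the 4 differences, 1 transition and 3 transversions, so the answer is 1.

1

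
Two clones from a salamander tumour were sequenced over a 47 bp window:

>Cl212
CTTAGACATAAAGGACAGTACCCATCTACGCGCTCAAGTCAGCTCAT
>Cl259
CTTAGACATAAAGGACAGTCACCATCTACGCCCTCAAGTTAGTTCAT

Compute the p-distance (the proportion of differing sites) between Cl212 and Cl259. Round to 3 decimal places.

0.106

Mismatches occur at site 20 (A/C), site 21 (C/A), site 32 (G/C), site 40 (C/T), site 43 (C/T).
There are 5 differences over 47 sites, so p = 5/47 = 0.106.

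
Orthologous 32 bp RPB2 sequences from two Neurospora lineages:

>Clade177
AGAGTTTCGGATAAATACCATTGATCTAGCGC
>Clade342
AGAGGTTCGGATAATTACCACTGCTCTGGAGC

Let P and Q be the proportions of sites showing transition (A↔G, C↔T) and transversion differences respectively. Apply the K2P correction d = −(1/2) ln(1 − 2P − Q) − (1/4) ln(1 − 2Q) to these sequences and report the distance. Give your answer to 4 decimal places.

The sequences differ at positions 5 (T/G, transversion), 15 (A/T, transversion), 21 (T/C, transition), 24 (A/C, transversion), 28 (A/G, transition), 30 (C/A, transversion).
Of the 6 differences, 2 transitions and 4 transversions over 32 sites: P = 2/32 = 0.062500, Q = 4/32 = 0.125000.
d = −0.5·ln(0.750000) − 0.25·ln(0.750000) = −0.5·(-0.287682) − 0.25·(-0.287682) = 0.2158.

0.2158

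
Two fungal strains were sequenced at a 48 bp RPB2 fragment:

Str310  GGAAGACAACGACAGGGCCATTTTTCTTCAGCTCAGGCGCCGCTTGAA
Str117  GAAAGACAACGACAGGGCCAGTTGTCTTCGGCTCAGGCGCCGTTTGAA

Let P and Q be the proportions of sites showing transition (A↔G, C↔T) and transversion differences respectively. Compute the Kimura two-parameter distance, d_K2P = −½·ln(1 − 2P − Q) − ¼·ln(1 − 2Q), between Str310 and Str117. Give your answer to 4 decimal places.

Mismatches occur at site 2 (G/A, transition), site 21 (T/G, transversion), site 24 (T/G, transversion), site 30 (A/G, transition), site 43 (C/T, transition).
Of the 5 differences, 3 transitions and 2 transversions over 48 sites: P = 3/48 = 0.062500, Q = 2/48 = 0.041667.
d = −0.5·ln(0.833333) − 0.25·ln(0.916666) = −0.5·(-0.182322) − 0.25·(-0.087012) = 0.1129.

0.1129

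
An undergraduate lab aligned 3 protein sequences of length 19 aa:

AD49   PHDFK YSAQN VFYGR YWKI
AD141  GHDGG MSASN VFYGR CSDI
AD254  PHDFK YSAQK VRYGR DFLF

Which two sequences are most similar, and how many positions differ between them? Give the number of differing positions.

Pairwise Hamming distances:
  AD49 vs AD141: 8
  AD49 vs AD254: 6
  AD141 vs AD254: 11
The smallest is 6, between AD49 and AD254.

6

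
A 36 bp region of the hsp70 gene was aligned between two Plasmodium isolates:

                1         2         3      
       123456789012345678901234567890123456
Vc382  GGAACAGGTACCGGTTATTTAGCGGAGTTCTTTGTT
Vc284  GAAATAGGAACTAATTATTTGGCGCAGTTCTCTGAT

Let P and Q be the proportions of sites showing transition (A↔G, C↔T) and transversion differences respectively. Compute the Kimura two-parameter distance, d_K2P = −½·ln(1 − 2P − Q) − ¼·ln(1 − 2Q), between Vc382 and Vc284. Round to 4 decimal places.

0.3651

The sequences differ at positions 2 (G/A, transition), 5 (C/T, transition), 9 (T/A, transversion), 12 (C/T, transition), 13 (G/A, transition), 14 (G/A, transition), 21 (A/G, transition), 25 (G/C, transversion), 32 (T/C, transition), 35 (T/A, transversion).
Of the 10 differences, 7 transitions and 3 transversions over 36 sites: P = 7/36 = 0.194444, Q = 3/36 = 0.083333.
d = −0.5·ln(0.527779) − 0.25·ln(0.833334) = −0.5·(-0.639078) − 0.25·(-0.182321) = 0.3651.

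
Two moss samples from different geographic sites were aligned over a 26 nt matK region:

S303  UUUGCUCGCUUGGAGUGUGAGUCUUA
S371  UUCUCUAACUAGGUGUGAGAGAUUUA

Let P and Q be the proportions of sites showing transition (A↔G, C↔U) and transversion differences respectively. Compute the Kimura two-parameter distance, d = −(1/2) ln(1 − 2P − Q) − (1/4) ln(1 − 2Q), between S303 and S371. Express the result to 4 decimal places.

0.4643

Mismatches occur at site 3 (U→C, transition), site 4 (G→U, transversion), site 7 (C→A, transversion), site 8 (G→A, transition), site 11 (U→A, transversion), site 14 (A→U, transversion), site 18 (U→A, transversion), site 22 (U→A, transversion), site 23 (C→U, transition).
Of the 9 differences, 3 transitions and 6 transversions over 26 sites: P = 3/26 = 0.115385, Q = 6/26 = 0.230769.
d = −0.5·ln(0.538461) − 0.25·ln(0.538462) = −0.5·(-0.619040) − 0.25·(-0.619038) = 0.4643.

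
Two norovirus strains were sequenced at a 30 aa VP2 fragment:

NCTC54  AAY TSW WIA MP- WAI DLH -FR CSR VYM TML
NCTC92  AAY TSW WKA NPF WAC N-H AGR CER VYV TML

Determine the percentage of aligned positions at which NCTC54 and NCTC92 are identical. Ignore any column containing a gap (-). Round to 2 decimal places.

74.07%

Excluding the 3 gap columns leaves 27 comparable sites.
The sequences differ at positions 8 (I/K), 10 (M/N), 15 (I/C), 16 (D/N), 20 (F/G), 23 (S/E), 27 (M/V).
20 of the 27 comparable sites match, so the percent identity is 20/27 × 100 = 74.07%.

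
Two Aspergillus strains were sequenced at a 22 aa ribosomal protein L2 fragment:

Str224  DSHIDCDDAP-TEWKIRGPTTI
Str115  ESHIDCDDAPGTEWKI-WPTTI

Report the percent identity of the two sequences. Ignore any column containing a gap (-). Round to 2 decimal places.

90.00%

Excluding the 2 gap columns leaves 20 comparable sites.
Mismatches occur at site 1 (D→E), site 18 (G→W).
18 of the 20 comparable sites match, so the percent identity is 18/20 × 100 = 90.00%.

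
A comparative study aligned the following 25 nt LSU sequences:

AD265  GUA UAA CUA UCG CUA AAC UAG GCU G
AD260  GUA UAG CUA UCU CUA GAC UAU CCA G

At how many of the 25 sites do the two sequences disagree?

6

The sequences differ at positions 6 (A/G), 12 (G/U), 16 (A/G), 21 (G/U), 22 (G/C), 24 (U/A).
That gives 6 mismatches out of 25 aligned sites, so the Hamming distance is 6.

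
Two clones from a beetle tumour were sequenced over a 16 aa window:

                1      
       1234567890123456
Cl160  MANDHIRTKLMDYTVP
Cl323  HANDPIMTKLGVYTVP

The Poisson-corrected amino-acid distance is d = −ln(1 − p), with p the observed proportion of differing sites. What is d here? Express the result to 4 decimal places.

0.3747

Mismatches occur at site 1 (M/H), site 5 (H/P), site 7 (R/M), site 11 (M/G), site 12 (D/V).
p = 5/16 = 0.312500.
d = −ln(1 − 0.312500) = −ln(0.687500) = 0.3747.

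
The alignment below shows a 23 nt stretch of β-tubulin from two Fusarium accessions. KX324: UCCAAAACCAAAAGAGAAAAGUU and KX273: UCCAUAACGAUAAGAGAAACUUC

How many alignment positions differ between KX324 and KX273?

Mismatches occur at site 5 (A→U), site 9 (C→G), site 11 (A→U), site 20 (A→C), site 21 (G→U), site 23 (U→C).
That gives 6 mismatches out of 23 aligned sites, so the Hamming distance is 6.

6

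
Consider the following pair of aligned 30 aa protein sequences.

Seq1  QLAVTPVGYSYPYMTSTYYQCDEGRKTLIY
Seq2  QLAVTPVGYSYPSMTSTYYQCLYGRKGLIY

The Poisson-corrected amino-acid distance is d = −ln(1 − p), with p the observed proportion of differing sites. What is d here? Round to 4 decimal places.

The sequences differ at positions 13 (Y/S), 22 (D/L), 23 (E/Y), 27 (T/G).
p = 4/30 = 0.133333.
d = −ln(1 − 0.133333) = −ln(0.866667) = 0.1431.

0.1431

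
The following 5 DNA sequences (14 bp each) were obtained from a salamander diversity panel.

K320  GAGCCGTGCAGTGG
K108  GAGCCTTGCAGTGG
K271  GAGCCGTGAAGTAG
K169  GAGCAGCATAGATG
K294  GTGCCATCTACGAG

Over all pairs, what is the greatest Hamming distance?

8

Pairwise Hamming distances:
  K320 vs K108: 1
  K320 vs K271: 2
  K320 vs K169: 6
  K320 vs K294: 7
  K108 vs K271: 3
  K108 vs K169: 7
  K108 vs K294: 7
  K271 vs K169: 6
  K271 vs K294: 6
  K169 vs K294: 8
The largest is 8, between K169 and K294.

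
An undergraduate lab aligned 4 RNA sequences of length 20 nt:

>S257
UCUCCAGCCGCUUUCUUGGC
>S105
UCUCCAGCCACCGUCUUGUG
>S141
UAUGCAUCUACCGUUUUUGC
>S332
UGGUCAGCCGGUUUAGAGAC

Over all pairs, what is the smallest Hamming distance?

5

Pairwise Hamming distances:
  S257 vs S105: 5
  S257 vs S141: 9
  S257 vs S332: 8
  S105 vs S141: 8
  S105 vs S332: 12
  S141 vs S332: 14
The smallest is 5, between S257 and S105.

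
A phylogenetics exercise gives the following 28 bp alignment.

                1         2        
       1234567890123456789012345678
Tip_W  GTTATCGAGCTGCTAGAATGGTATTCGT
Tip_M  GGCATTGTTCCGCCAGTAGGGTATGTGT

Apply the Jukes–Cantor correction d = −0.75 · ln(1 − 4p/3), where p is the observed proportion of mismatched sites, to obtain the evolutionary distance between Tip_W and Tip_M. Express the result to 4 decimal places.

Mismatches occur at site 2 (T→G), site 3 (T→C), site 6 (C→T), site 8 (A→T), site 9 (G→T), site 11 (T→C), site 14 (T→C), site 17 (A→T), site 19 (T→G), site 25 (T→G), site 26 (C→T).
p = 11/28 = 0.392857.
d = −0.75 · ln(1 − (4/3)·0.392857) = −0.75 · ln(0.476191) = −0.75 · (-0.741936) = 0.5565.

0.5565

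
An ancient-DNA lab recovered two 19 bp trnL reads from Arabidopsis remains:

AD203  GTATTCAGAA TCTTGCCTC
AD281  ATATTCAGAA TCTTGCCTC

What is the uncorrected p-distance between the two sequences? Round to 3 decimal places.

0.053

Differing sites — 1:G/A.
There are 1 differences over 19 sites, so p = 1/19 = 0.053.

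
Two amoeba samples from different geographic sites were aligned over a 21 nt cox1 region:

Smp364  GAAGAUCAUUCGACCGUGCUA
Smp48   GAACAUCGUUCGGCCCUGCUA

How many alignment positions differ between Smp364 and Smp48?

The sequences differ at positions 4 (G/C), 8 (A/G), 13 (A/G), 16 (G/C).
That gives 4 mismatches out of 21 aligned sites, so the Hamming distance is 4.

4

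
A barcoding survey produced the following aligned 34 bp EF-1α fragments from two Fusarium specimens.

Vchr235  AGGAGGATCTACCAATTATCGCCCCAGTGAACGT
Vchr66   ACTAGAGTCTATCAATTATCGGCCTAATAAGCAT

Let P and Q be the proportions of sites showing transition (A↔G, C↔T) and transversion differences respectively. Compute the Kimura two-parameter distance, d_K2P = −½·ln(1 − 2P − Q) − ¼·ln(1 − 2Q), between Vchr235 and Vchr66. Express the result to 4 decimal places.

0.4577

The sequences differ at positions 2 (G/C, transversion), 3 (G/T, transversion), 6 (G/A, transition), 7 (A/G, transition), 12 (C/T, transition), 22 (C/G, transversion), 25 (C/T, transition), 27 (G/A, transition), 29 (G/A, transition), 31 (A/G, transition), 33 (G/A, transition).
Of the 11 differences, 8 transitions and 3 transversions over 34 sites: P = 8/34 = 0.235294, Q = 3/34 = 0.088235.
d = −0.5·ln(0.441177) − 0.25·ln(0.823530) = −0.5·(-0.818309) − 0.25·(-0.194155) = 0.4577.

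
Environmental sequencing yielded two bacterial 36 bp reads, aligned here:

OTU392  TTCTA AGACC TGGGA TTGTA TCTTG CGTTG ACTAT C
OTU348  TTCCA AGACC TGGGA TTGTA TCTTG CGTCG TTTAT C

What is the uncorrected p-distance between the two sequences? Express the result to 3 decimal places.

0.111

Mismatches occur at site 4 (T↔C), site 29 (T↔C), site 31 (A↔T), site 32 (C↔T).
There are 4 differences over 36 sites, so p = 4/36 = 0.111.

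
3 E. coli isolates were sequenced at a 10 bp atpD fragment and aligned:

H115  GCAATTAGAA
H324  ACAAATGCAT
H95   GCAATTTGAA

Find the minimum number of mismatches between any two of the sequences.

Pairwise Hamming distances:
  H115 vs H324: 5
  H115 vs H95: 1
  H324 vs H95: 5
The smallest is 1, between H115 and H95.

1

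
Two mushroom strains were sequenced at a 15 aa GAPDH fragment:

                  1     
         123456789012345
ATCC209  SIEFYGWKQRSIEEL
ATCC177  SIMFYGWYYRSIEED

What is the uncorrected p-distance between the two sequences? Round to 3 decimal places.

0.267

Mismatches occur at site 3 (E↔M), site 8 (K↔Y), site 9 (Q↔Y), site 15 (L↔D).
There are 4 differences over 15 sites, so p = 4/15 = 0.267.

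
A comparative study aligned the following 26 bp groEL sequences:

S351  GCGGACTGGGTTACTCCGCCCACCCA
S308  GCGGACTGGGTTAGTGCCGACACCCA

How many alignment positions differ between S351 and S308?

Differing sites — 14:C/G; 16:C/G; 18:G/C; 19:C/G; 20:C/A.
That gives 5 mismatches out of 26 aligned sites, so the Hamming distance is 5.

5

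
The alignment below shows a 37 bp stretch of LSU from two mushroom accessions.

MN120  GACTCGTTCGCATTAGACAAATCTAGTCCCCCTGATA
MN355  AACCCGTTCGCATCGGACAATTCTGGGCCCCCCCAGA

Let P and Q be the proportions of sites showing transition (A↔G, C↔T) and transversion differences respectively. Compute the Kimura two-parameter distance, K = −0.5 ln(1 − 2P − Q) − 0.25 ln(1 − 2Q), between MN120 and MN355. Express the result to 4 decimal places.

Mismatches occur at site 1 (G/A, transition), site 4 (T/C, transition), site 14 (T/C, transition), site 15 (A/G, transition), site 21 (A/T, transversion), site 25 (A/G, transition), site 27 (T/G, transversion), site 33 (T/C, transition), site 34 (G/C, transversion), site 36 (T/G, transversion).
Of the 10 differences, 6 transitions and 4 transversions over 37 sites: P = 6/37 = 0.162162, Q = 4/37 = 0.108108.
d = −0.5·ln(0.567568) − 0.25·ln(0.783784) = −0.5·(-0.566395) − 0.25·(-0.243622) = 0.3441.

0.3441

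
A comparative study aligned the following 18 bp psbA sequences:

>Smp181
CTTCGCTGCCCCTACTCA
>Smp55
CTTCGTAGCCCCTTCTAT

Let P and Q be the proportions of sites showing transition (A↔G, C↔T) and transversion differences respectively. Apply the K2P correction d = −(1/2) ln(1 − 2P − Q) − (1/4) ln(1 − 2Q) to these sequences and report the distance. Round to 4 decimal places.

0.3497

Differing sites — 6:C/T (Ti); 7:T/A (Tv); 14:A/T (Tv); 17:C/A (Tv); 18:A/T (Tv).
Of the 5 differences, 1 transition and 4 transversions over 18 sites: P = 1/18 = 0.055556, Q = 4/18 = 0.222222.
d = −0.5·ln(0.666666) − 0.25·ln(0.555556) = −0.5·(-0.405466) − 0.25·(-0.587786) = 0.3497.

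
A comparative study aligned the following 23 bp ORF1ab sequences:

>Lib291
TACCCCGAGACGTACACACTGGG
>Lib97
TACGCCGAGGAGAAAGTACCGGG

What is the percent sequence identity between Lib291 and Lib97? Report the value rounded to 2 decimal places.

65.22%

Differing sites — 4:C/G; 10:A/G; 11:C/A; 13:T/A; 15:C/A; 16:A/G; 17:C/T; 20:T/C.
15 of the 23 sites match, so the percent identity is 15/23 × 100 = 65.22%.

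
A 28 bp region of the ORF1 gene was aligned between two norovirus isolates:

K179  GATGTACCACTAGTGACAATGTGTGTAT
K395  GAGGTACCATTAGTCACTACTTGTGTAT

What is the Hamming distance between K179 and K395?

The sequences differ at positions 3 (T/G), 10 (C/T), 15 (G/C), 18 (A/T), 20 (T/C), 21 (G/T).
That gives 6 mismatches out of 28 aligned sites, so the Hamming distance is 6.

6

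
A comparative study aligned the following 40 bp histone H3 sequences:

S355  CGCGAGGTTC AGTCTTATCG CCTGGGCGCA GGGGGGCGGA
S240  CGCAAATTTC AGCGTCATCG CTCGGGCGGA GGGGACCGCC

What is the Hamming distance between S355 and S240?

Differing sites — 4:G/A; 6:G/A; 7:G/T; 13:T/C; 14:C/G; 16:T/C; 22:C/T; 23:T/C; 29:C/G; 35:G/A; 36:G/C; 39:G/C; 40:A/C.
That gives 13 mismatches out of 40 aligned sites, so the Hamming distance is 13.

13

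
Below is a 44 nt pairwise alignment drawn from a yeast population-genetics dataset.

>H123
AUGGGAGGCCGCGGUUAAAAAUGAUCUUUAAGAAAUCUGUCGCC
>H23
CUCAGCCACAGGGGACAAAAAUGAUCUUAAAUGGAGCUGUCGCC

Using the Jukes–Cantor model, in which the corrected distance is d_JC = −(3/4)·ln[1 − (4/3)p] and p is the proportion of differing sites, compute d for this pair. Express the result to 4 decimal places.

Mismatches occur at site 1 (A→C), site 3 (G→C), site 4 (G→A), site 6 (A→C), site 7 (G→C), site 8 (G→A), site 10 (C→A), site 12 (C→G), site 15 (U→A), site 16 (U→C), site 29 (U→A), site 32 (G→U), site 33 (A→G), site 34 (A→G), site 36 (U→G).
p = 15/44 = 0.340909.
d = −0.75 · ln(1 − (4/3)·0.340909) = −0.75 · ln(0.545455) = −0.75 · (-0.606135) = 0.4546.

0.4546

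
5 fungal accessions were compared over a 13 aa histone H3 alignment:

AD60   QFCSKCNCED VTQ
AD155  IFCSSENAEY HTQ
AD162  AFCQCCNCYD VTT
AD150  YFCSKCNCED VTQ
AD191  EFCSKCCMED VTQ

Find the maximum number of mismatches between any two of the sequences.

9

Pairwise Hamming distances:
  AD60 vs AD155: 6
  AD60 vs AD162: 5
  AD60 vs AD150: 1
  AD60 vs AD191: 3
  AD155 vs AD162: 9
  AD155 vs AD150: 6
  AD155 vs AD191: 7
  AD162 vs AD150: 5
  AD162 vs AD191: 7
  AD150 vs AD191: 3
The largest is 9, between AD155 and AD162.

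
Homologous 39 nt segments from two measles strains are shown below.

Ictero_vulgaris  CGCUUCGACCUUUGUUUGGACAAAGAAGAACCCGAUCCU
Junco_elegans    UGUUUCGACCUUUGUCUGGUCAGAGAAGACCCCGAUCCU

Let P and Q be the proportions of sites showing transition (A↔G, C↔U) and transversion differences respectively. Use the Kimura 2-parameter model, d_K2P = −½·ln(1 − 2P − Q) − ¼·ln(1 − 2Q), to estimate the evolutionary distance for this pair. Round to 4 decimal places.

The sequences differ at positions 1 (C/U, transition), 3 (C/U, transition), 16 (U/C, transition), 20 (A/U, transversion), 23 (A/G, transition), 30 (A/C, transversion).
Of the 6 differences, 4 transitions and 2 transversions over 39 sites: P = 4/39 = 0.102564, Q = 2/39 = 0.051282.
d = −0.5·ln(0.743590) − 0.25·ln(0.897436) = −0.5·(-0.296265) − 0.25·(-0.108213) = 0.1752.

0.1752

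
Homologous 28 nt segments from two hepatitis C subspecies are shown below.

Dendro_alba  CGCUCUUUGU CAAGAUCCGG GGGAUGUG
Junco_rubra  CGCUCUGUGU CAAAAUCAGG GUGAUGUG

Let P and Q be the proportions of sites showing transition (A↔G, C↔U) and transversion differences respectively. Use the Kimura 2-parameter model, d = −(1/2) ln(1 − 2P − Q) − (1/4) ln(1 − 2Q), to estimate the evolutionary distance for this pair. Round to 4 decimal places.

0.1586

Mismatches occur at site 7 (U/G, transversion), site 14 (G/A, transition), site 18 (C/A, transversion), site 22 (G/U, transversion).
Of the 4 differences, 1 transition and 3 transversions over 28 sites: P = 1/28 = 0.035714, Q = 3/28 = 0.107143.
d = −0.5·ln(0.821429) − 0.25·ln(0.785714) = −0.5·(-0.196710) − 0.25·(-0.241162) = 0.1586.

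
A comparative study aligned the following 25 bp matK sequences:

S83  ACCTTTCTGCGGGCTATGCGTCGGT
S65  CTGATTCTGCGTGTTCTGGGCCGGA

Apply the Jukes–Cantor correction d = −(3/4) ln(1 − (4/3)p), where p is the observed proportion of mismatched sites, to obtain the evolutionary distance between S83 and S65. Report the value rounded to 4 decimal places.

Differing sites — 1:A/C; 2:C/T; 3:C/G; 4:T/A; 12:G/T; 14:C/T; 16:A/C; 19:C/G; 21:T/C; 25:T/A.
p = 10/25 = 0.400000.
d = −0.75 · ln(1 − (4/3)·0.400000) = −0.75 · ln(0.466667) = −0.75 · (-0.762139) = 0.5716.

0.5716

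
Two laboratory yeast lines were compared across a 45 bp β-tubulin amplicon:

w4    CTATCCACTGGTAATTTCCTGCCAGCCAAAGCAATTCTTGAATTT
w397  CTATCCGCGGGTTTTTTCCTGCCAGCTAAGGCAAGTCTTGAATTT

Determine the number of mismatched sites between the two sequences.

7

Differing sites — 7:A/G; 9:T/G; 13:A/T; 14:A/T; 27:C/T; 30:A/G; 35:T/G.
That gives 7 mismatches out of 45 aligned sites, so the Hamming distance is 7.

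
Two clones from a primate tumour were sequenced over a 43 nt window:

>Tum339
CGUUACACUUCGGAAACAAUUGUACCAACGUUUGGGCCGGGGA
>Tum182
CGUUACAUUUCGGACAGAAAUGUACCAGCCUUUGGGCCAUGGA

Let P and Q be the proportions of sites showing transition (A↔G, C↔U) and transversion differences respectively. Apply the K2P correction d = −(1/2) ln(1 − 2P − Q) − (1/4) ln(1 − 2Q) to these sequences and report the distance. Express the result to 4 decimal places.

Differing sites — 8:C/U (Ti); 15:A/C (Tv); 17:C/G (Tv); 20:U/A (Tv); 28:A/G (Ti); 30:G/C (Tv); 39:G/A (Ti); 40:G/U (Tv).
Of the 8 differences, 3 transitions and 5 transversions over 43 sites: P = 3/43 = 0.069767, Q = 5/43 = 0.116279.
d = −0.5·ln(0.744187) − 0.25·ln(0.767442) = −0.5·(-0.295463) − 0.25·(-0.264692) = 0.2139.

0.2139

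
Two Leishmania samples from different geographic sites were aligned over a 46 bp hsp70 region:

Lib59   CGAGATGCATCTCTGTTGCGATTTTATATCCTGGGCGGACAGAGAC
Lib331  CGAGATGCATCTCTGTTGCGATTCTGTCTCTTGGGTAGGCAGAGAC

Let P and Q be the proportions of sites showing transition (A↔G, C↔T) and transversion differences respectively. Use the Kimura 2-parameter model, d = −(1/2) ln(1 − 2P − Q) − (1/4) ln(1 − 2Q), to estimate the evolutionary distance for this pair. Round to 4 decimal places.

Mismatches occur at site 24 (T↔C, transition), site 26 (A↔G, transition), site 28 (A↔C, transversion), site 31 (C↔T, transition), site 36 (C↔T, transition), site 37 (G↔A, transition), site 39 (A↔G, transition).
Of the 7 differences, 6 transitions and 1 transversion over 46 sites: P = 6/46 = 0.130435, Q = 1/46 = 0.021739.
d = −0.5·ln(0.717391) − 0.25·ln(0.956522) = −0.5·(-0.332134) − 0.25·(-0.044451) = 0.1772.

0.1772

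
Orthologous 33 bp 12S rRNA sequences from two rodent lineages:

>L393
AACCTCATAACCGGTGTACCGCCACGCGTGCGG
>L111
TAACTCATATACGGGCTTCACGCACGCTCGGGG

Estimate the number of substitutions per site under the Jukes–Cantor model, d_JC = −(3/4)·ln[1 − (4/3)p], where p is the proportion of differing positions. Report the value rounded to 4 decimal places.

Mismatches occur at site 1 (A↔T), site 3 (C↔A), site 10 (A↔T), site 11 (C↔A), site 15 (T↔G), site 16 (G↔C), site 18 (A↔T), site 20 (C↔A), site 21 (G↔C), site 22 (C↔G), site 28 (G↔T), site 29 (T↔C), site 31 (C↔G).
p = 13/33 = 0.393939.
d = −0.75 · ln(1 − (4/3)·0.393939) = −0.75 · ln(0.474748) = −0.75 · (-0.744971) = 0.5587.

0.5587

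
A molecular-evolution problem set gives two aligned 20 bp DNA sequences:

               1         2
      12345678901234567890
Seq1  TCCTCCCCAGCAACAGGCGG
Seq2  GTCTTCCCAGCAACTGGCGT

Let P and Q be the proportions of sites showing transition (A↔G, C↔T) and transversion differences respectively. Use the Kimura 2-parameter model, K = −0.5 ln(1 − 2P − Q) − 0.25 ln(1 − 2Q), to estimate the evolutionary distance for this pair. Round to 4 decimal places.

0.3046

The sequences differ at positions 1 (T/G, transversion), 2 (C/T, transition), 5 (C/T, transition), 15 (A/T, transversion), 20 (G/T, transversion).
Of the 5 differences, 2 transitions and 3 transversions over 20 sites: P = 2/20 = 0.100000, Q = 3/20 = 0.150000.
d = −0.5·ln(0.650000) − 0.25·ln(0.700000) = −0.5·(-0.430783) − 0.25·(-0.356675) = 0.3046.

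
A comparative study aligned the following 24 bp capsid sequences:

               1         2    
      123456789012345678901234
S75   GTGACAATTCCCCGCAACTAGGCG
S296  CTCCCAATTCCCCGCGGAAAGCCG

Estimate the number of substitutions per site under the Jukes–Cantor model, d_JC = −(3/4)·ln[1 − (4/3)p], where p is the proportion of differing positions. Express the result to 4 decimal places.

Differing sites — 1:G/C; 3:G/C; 4:A/C; 16:A/G; 17:A/G; 18:C/A; 19:T/A; 22:G/C.
p = 8/24 = 0.333333.
d = −0.75 · ln(1 − (4/3)·0.333333) = −0.75 · ln(0.555556) = −0.75 · (-0.587786) = 0.4408.

0.4408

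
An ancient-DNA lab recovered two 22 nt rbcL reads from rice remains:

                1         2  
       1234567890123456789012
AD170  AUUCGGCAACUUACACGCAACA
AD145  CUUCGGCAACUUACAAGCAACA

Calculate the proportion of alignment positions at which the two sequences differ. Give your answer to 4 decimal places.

0.0909

The sequences differ at positions 1 (A/C), 16 (C/A).
There are 2 differences over 22 sites, so p = 2/22 = 0.0909.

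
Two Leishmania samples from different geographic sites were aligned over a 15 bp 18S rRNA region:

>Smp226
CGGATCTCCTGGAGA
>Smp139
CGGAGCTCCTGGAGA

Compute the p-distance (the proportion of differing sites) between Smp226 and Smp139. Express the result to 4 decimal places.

0.0667

The sequences differ at position 5 (T/G).
There are 1 differences over 15 sites, so p = 1/15 = 0.0667.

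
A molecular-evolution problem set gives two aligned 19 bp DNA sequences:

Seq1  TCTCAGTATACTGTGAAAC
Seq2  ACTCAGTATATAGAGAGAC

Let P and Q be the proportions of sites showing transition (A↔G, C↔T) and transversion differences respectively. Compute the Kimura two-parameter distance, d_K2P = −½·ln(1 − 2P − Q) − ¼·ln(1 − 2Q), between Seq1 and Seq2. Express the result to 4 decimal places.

0.3246

Mismatches occur at site 1 (T→A, transversion), site 11 (C→T, transition), site 12 (T→A, transversion), site 14 (T→A, transversion), site 17 (A→G, transition).
Of the 5 differences, 2 transitions and 3 transversions over 19 sites: P = 2/19 = 0.105263, Q = 3/19 = 0.157895.
d = −0.5·ln(0.631579) − 0.25·ln(0.684210) = −0.5·(-0.459532) − 0.25·(-0.379490) = 0.3246.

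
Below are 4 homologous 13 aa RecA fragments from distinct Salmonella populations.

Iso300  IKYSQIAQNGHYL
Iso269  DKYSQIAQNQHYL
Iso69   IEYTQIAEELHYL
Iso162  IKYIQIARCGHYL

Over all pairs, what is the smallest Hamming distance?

Pairwise Hamming distances:
  Iso300 vs Iso269: 2
  Iso300 vs Iso69: 5
  Iso300 vs Iso162: 3
  Iso269 vs Iso69: 6
  Iso269 vs Iso162: 5
  Iso69 vs Iso162: 5
The smallest is 2, between Iso300 and Iso269.

2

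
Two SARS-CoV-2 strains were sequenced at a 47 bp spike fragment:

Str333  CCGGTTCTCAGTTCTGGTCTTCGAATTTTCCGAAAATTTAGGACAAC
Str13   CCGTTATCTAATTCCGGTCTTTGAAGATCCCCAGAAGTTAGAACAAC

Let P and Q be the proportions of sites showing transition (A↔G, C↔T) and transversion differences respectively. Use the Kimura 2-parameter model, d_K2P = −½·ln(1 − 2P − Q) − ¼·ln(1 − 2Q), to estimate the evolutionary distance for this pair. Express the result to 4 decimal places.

Differing sites — 4:G/T (Tv); 6:T/A (Tv); 7:C/T (Ti); 8:T/C (Ti); 9:C/T (Ti); 11:G/A (Ti); 15:T/C (Ti); 22:C/T (Ti); 26:T/G (Tv); 27:T/A (Tv); 29:T/C (Ti); 32:G/C (Tv); 34:A/G (Ti); 37:T/G (Tv); 42:G/A (Ti).
Of the 15 differences, 9 transitions and 6 transversions over 47 sites: P = 9/47 = 0.191489, Q = 6/47 = 0.127660.
d = −0.5·ln(0.489362) − 0.25·ln(0.744680) = −0.5·(-0.714653) − 0.25·(-0.294801) = 0.4310.

0.4310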